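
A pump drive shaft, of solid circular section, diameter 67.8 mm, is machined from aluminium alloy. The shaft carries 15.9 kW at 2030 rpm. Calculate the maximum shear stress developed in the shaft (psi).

177 psi

ω = 2π·2030/60 = 212.6 rad/s, so T = P/ω = 15.9×10³ / 212.6 = 74.79 N·m.
J = πd⁴/32 = π(0.0678)⁴/32 = 2.075×10^-6 m⁴.
τ_max = T·r/J = 74.79 × 0.0339 / 2.075×10^-6 = 1.222×10^6 Pa.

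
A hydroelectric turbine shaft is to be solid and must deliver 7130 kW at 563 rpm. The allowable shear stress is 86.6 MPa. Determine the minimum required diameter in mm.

192 mm

ω = 2π·563/60 = 58.96 rad/s, so T = P/ω = 7130×10³ / 58.96 = 120900 N·m.
For a solid shaft τ_max = 16T/(πd³), so d = (16T/(π τ_allow))^(1/3) = (16·120900/(π·8.66×10^7))^(1/3) = 0.1923 m.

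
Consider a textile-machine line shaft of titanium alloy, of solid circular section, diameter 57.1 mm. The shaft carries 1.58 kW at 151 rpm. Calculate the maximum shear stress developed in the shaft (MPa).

ω = 2π·151/60 = 15.81 rad/s, so T = P/ω = 1.58×10³ / 15.81 = 99.92 N·m.
J = πd⁴/32 = π(0.0571)⁴/32 = 1.044×10^-6 m⁴.
τ_max = T·r/J = 99.92 × 0.0285 / 1.044×10^-6 = 2.733×10^6 Pa.

2.73 MPa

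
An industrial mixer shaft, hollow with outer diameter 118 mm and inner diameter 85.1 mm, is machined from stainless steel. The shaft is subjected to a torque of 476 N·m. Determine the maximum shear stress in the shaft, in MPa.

J = π(d_o⁴ − d_i⁴)/32 = π(0.118⁴ − 0.0851⁴)/32 = 1.388×10^-5 m⁴.
τ_max = T·r/J = 476.0 × 0.0590 / 1.388×10^-5 = 2.023×10^6 Pa.

2.02 MPa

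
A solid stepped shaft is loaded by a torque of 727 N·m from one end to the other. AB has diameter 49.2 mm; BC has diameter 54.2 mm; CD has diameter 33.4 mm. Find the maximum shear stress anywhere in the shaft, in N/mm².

99.4 N/mm²

Under the same torque, τ_max = 16T/(πd³) is largest where d is smallest — segment CD (d = 33.4 mm).
τ_max = 16·727.0/(π·(0.0334)³) = 9.937×10^7 Pa.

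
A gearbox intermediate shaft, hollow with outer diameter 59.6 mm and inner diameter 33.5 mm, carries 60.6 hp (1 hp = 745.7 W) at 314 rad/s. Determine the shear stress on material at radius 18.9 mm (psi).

354 psi

ω = 314 rad/s, so T = P/ω = 60.6×745.7 / 314.0 = 143.9 N·m.
J = π(d_o⁴ − d_i⁴)/32 = π(0.0596⁴ − 0.0335⁴)/32 = 1.115×10^-6 m⁴.
Shear stress varies linearly with radius: τ = T·r/J = 143.9 × 0.0189 / 1.115×10^-6 = 2.439×10^6 Pa.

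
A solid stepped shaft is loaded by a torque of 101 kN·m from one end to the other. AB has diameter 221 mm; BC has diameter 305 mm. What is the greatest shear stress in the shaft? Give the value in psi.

Under the same torque, τ_max = 16T/(πd³) is largest where d is smallest — segment AB (d = 221 mm).
τ_max = 16·101000/(π·(0.221)³) = 4.766×10^7 Pa.

6910 psi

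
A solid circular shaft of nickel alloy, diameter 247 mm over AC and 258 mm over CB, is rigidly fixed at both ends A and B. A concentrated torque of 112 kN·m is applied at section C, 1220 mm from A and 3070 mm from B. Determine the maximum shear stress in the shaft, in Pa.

2.57e7 Pa

Compatibility: T_A·a/J_AC = T_B·b/J_CB with T_A + T_B = T₀.
J_AC = 3.65×10^-4 m⁴, J_CB = 4.35×10^-4 m⁴, so T_A = T₀·(J_AC/a)/((J_AC/a)+(J_CB/b)) = 76030 N·m, T_B = 35970 N·m.
τ in each portion: τ_AC = 2.57×10^7 Pa, τ_CB = 1.07×10^7 Pa; maximum is in AC.
τ_max = T_AC·r/J = 76030·0.123/3.65×10^-4 = 2.570×10^7 Pa.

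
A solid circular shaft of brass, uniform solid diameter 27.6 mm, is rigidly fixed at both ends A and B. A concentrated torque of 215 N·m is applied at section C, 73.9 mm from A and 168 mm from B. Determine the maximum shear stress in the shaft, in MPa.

36.2 MPa

With uniform GJ and both ends fixed, compatibility θ_AC = θ_CB gives T_A·a = T_B·b, together with T_A + T_B = T₀.
T_A = T₀·b/(a+b) = 215.0·168/241.9 = 149.3 N·m; T_B = 65.68 N·m.
τ in each portion: τ_AC = 3.62×10^7 Pa, τ_CB = 1.59×10^7 Pa; maximum is in AC.
τ_max = T_AC·r/J = 149.3·0.0138/5.70×10^-8 = 3.617×10^7 Pa.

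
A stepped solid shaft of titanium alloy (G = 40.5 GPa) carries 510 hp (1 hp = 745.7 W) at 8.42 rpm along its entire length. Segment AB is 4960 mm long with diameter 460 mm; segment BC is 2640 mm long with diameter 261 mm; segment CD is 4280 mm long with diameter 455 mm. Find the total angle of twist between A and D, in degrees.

4.85°

ω = 2π·8.42/60 = 0.8817 rad/s, so T = P/ω = 510×745.7 / 0.8817 = 431300 N·m.
J_AB = π(0.460)⁴/32 = 4.40×10^-3 m⁴; J_BC = π(0.261)⁴/32 = 4.56×10^-4 m⁴; J_CD = π(0.455)⁴/32 = 4.21×10^-3 m⁴.
θ = (T/G)·Σ L_i/J_i = (431300/40.5×10⁹)·(4.96/4.40×10^-3 + 2.64/4.56×10^-4 + 4.28/4.21×10^-3) = 0.08456 rad.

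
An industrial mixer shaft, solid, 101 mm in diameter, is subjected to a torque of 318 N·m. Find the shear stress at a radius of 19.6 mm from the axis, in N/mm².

J = πd⁴/32 = π(0.101)⁴/32 = 1.022×10^-5 m⁴.
Shear stress varies linearly with radius: τ = T·r/J = 318.0 × 0.0196 / 1.022×10^-5 = 6.101×10^5 Pa.

0.610 N/mm²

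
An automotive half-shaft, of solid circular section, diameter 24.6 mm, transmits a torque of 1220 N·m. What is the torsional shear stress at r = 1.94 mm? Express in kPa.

65800 kPa

J = πd⁴/32 = π(0.0246)⁴/32 = 3.595×10^-8 m⁴.
Shear stress varies linearly with radius: τ = T·r/J = 1220 × 0.00194 / 3.595×10^-8 = 6.583×10^7 Pa.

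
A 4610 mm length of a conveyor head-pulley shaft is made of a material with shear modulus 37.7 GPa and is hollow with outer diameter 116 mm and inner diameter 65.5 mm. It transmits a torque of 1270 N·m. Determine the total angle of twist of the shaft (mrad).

9.72 mrad

J = π(d_o⁴ − d_i⁴)/32 = π(0.116⁴ − 0.0655⁴)/32 = 1.597×10^-5 m⁴.
θ = T·L/(G·J) = 1270 × 4.61 / (37.7×10⁹ × 1.597×10^-5) = 9.725×10^-3 rad.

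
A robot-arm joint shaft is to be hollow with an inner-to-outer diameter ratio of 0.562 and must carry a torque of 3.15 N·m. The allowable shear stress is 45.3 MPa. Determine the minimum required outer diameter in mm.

7.33 mm

For a hollow shaft with d_i/d_o = 0.562: τ_max = 16T/(π d_o³ (1−k⁴)), so d_o = [16T/(π τ_allow (1−k⁴))]^(1/3) = [16·3.150/(π·4.53×10^7·0.9002)]^(1/3) = 0.007327 m.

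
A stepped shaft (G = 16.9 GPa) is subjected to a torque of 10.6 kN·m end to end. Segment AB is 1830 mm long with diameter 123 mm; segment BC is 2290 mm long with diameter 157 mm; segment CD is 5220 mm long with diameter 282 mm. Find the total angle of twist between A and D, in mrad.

80.4 mrad

J_AB = π(0.123)⁴/32 = 2.25×10^-5 m⁴; J_BC = π(0.157)⁴/32 = 5.96×10^-5 m⁴; J_CD = π(0.282)⁴/32 = 6.21×10^-4 m⁴.
θ = (T/G)·Σ L_i/J_i = (10600/16.9×10⁹)·(1.83/2.25×10^-5 + 2.29/5.96×10^-5 + 5.22/6.21×10^-4) = 0.08043 rad.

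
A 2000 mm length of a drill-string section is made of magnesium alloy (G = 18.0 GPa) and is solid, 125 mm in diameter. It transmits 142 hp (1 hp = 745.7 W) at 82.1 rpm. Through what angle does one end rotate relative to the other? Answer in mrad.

ω = 2π·82.1/60 = 8.597 rad/s, so T = P/ω = 142×745.7 / 8.597 = 12320 N·m.
J = πd⁴/32 = π(0.125)⁴/32 = 2.397×10^-5 m⁴.
θ = T·L/(G·J) = 12320 × 2.00 / (18.0×10⁹ × 2.397×10^-5) = 0.05710 rad.

57.1 mrad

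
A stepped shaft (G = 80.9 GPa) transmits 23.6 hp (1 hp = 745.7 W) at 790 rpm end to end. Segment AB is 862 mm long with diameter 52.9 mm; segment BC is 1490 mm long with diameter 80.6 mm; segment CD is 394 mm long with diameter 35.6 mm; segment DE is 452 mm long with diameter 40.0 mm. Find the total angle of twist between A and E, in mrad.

15.2 mrad

ω = 2π·790/60 = 82.73 rad/s, so T = P/ω = 23.6×745.7 / 82.73 = 212.7 N·m.
J_AB = π(0.0529)⁴/32 = 7.69×10^-7 m⁴; J_BC = π(0.0806)⁴/32 = 4.14×10^-6 m⁴; J_CD = π(0.0356)⁴/32 = 1.58×10^-7 m⁴; J_DE = π(0.0400)⁴/32 = 2.51×10^-7 m⁴.
θ = (T/G)·Σ L_i/J_i = (212.7/80.9×10⁹)·(0.862/7.69×10^-7 + 1.49/4.14×10^-6 + 0.394/1.58×10^-7 + 0.452/2.51×10^-7) = 0.01519 rad.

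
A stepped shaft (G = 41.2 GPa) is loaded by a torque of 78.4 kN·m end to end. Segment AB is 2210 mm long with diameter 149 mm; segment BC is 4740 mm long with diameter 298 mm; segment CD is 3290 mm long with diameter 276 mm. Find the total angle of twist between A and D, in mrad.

J_AB = π(0.149)⁴/32 = 4.84×10^-5 m⁴; J_BC = π(0.298)⁴/32 = 7.74×10^-4 m⁴; J_CD = π(0.276)⁴/32 = 5.70×10^-4 m⁴.
θ = (T/G)·Σ L_i/J_i = (78400/41.2×10⁹)·(2.21/4.84×10^-5 + 4.74/7.74×10^-4 + 3.29/5.70×10^-4) = 0.1095 rad.

110 mrad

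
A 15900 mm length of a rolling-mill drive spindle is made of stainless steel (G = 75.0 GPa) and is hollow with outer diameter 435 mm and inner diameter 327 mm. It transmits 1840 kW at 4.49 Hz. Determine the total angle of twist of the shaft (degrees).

ω = 2π·4.49 = 28.21 rad/s, so T = P/ω = 1840×10³ / 28.21 = 65220 N·m.
J = π(d_o⁴ − d_i⁴)/32 = π(0.435⁴ − 0.327⁴)/32 = 2.393×10^-3 m⁴.
θ = T·L/(G·J) = 65220 × 15.9 / (75.0×10⁹ × 2.393×10^-3) = 5.779×10^-3 rad.

0.331°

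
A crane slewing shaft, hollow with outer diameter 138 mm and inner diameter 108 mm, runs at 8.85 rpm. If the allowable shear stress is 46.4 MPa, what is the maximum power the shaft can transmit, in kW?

13.9 kW

J = π(d_o⁴ − d_i⁴)/32 = π(0.138⁴ − 0.108⁴)/32 = 2.225×10^-5 m⁴.
T_max = τ_allow·J/r = 4.64×10^7 × 2.225×10^-5 / 0.0690 = 14960 N·m.
ω = 2π·8.85/60 = 0.9268 rad/s, so P_max = T_max·ω = 1.387×10^4 W.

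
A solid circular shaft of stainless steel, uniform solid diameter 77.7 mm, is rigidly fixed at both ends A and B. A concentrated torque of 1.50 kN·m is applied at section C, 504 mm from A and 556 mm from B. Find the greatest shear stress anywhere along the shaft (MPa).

8.54 MPa

With uniform GJ and both ends fixed, compatibility θ_AC = θ_CB gives T_A·a = T_B·b, together with T_A + T_B = T₀.
T_A = T₀·b/(a+b) = 1500·556/1060 = 786.8 N·m; T_B = 713.2 N·m.
τ in each portion: τ_AC = 8.54×10^6 Pa, τ_CB = 7.74×10^6 Pa; maximum is in AC.
τ_max = T_AC·r/J = 786.8·0.0389/3.58×10^-6 = 8.542×10^6 Pa.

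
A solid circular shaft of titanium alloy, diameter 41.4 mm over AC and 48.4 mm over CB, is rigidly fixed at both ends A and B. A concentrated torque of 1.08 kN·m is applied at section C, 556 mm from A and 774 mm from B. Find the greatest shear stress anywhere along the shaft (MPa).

33.1 MPa

Compatibility: T_A·a/J_AC = T_B·b/J_CB with T_A + T_B = T₀.
J_AC = 2.88×10^-7 m⁴, J_CB = 5.39×10^-7 m⁴, so T_A = T₀·(J_AC/a)/((J_AC/a)+(J_CB/b)) = 461.2 N·m, T_B = 618.8 N·m.
τ in each portion: τ_AC = 3.31×10^7 Pa, τ_CB = 2.78×10^7 Pa; maximum is in AC.
τ_max = T_AC·r/J = 461.2·0.0207/2.88×10^-7 = 3.310×10^7 Pa.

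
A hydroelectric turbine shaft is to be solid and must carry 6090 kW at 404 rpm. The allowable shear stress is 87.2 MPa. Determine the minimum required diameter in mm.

203 mm

ω = 2π·404/60 = 42.31 rad/s, so T = P/ω = 6090×10³ / 42.31 = 143900 N·m.
For a solid shaft τ_max = 16T/(πd³), so d = (16T/(π τ_allow))^(1/3) = (16·143900/(π·8.72×10^7))^(1/3) = 0.2033 m.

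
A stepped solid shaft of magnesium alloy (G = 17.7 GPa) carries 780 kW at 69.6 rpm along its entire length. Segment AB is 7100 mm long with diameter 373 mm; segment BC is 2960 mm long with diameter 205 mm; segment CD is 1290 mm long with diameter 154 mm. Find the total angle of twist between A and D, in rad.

ω = 2π·69.6/60 = 7.288 rad/s, so T = P/ω = 780×10³ / 7.288 = 107000 N·m.
J_AB = π(0.373)⁴/32 = 1.90×10^-3 m⁴; J_BC = π(0.205)⁴/32 = 1.73×10^-4 m⁴; J_CD = π(0.154)⁴/32 = 5.52×10^-5 m⁴.
θ = (T/G)·Σ L_i/J_i = (107000/17.7×10⁹)·(7.10/1.90×10^-3 + 2.96/1.73×10^-4 + 1.29/5.52×10^-5) = 0.2671 rad.

0.267 rad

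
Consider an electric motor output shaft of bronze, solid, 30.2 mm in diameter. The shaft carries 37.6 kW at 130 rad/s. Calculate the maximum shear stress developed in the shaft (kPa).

ω = 130 rad/s, so T = P/ω = 37.6×10³ / 130.0 = 289.2 N·m.
J = πd⁴/32 = π(0.0302)⁴/32 = 8.166×10^-8 m⁴.
τ_max = T·r/J = 289.2 × 0.0151 / 8.166×10^-8 = 5.348×10^7 Pa.

53500 kPa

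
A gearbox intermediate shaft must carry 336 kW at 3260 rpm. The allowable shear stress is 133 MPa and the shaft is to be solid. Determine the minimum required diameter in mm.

ω = 2π·3260/60 = 341.4 rad/s, so T = P/ω = 336×10³ / 341.4 = 984.2 N·m.
For a solid shaft τ_max = 16T/(πd³), so d = (16T/(π τ_allow))^(1/3) = (16·984.2/(π·1.33×10^8))^(1/3) = 0.03353 m.

33.5 mm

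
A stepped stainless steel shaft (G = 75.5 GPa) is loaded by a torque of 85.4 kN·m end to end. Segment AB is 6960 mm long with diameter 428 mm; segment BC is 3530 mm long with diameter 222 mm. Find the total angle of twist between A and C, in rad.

J_AB = π(0.428)⁴/32 = 3.29×10^-3 m⁴; J_BC = π(0.222)⁴/32 = 2.38×10^-4 m⁴.
θ = (T/G)·Σ L_i/J_i = (85400/75.5×10⁹)·(6.96/3.29×10^-3 + 3.53/2.38×10^-4) = 0.01913 rad.

0.0191 rad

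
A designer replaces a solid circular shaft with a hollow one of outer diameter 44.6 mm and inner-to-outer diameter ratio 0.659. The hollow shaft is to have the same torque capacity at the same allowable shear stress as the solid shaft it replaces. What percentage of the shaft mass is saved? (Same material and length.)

35.0 %

Equal τ_max and T ⇒ the solid shaft needs d_s³ = d_o³(1−k⁴), so d_s = 44.6·(1−0.659⁴)^(1/3) = 41.60 mm.
Area ratio A_h/A_s = d_o²(1−k²)/d_s² = (1−k²)/(1−k⁴)^(2/3) = 0.6503.
Mass saving = 1 − 0.6503 = 35.0 %.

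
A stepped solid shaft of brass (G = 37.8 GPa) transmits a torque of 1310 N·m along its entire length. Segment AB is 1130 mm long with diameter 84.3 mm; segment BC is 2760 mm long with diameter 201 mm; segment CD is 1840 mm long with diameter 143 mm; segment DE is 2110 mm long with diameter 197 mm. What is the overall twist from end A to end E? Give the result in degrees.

0.604°

J_AB = π(0.0843)⁴/32 = 4.96×10^-6 m⁴; J_BC = π(0.201)⁴/32 = 1.60×10^-4 m⁴; J_CD = π(0.143)⁴/32 = 4.11×10^-5 m⁴; J_DE = π(0.197)⁴/32 = 1.48×10^-4 m⁴.
θ = (T/G)·Σ L_i/J_i = (1310/37.8×10⁹)·(1.13/4.96×10^-6 + 2.76/1.60×10^-4 + 1.84/4.11×10^-5 + 2.11/1.48×10^-4) = 0.01054 rad.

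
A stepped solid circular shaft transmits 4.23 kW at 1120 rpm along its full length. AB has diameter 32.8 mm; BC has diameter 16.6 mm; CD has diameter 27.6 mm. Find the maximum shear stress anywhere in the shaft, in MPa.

ω = 2π·1120/60 = 117.3 rad/s, so T = P/ω = 4.23×10³ / 117.3 = 36.07 N·m.
Under the same torque, τ_max = 16T/(πd³) is largest where d is smallest — segment BC (d = 16.6 mm).
τ_max = 16·36.07/(π·(0.0166)³) = 4.015×10^7 Pa.

40.2 MPa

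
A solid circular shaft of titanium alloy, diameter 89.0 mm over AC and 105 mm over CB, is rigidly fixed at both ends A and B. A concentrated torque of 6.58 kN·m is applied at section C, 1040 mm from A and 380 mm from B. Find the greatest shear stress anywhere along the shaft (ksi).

3.53 ksi

Compatibility: T_A·a/J_AC = T_B·b/J_CB with T_A + T_B = T₀.
J_AC = 6.16×10^-6 m⁴, J_CB = 1.19×10^-5 m⁴, so T_A = T₀·(J_AC/a)/((J_AC/a)+(J_CB/b)) = 1044 N·m, T_B = 5536 N·m.
τ in each portion: τ_AC = 7.54×10^6 Pa, τ_CB = 2.44×10^7 Pa; maximum is in CB.
τ_max = T_CB·r/J = 5536·0.0525/1.19×10^-5 = 2.436×10^7 Pa.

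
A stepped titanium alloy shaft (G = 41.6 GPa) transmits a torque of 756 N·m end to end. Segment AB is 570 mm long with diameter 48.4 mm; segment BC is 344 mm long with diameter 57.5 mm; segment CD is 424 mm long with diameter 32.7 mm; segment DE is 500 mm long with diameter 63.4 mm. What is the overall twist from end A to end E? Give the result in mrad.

J_AB = π(0.0484)⁴/32 = 5.39×10^-7 m⁴; J_BC = π(0.0575)⁴/32 = 1.07×10^-6 m⁴; J_CD = π(0.0327)⁴/32 = 1.12×10^-7 m⁴; J_DE = π(0.0634)⁴/32 = 1.59×10^-6 m⁴.
θ = (T/G)·Σ L_i/J_i = (756.0/41.6×10⁹)·(0.570/5.39×10^-7 + 0.344/1.07×10^-6 + 0.424/1.12×10^-7 + 0.500/1.59×10^-6) = 0.09943 rad.

99.4 mrad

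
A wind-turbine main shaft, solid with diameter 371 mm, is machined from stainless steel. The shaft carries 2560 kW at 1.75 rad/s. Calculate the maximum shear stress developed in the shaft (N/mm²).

146 N/mm²

ω = 1.75 rad/s, so T = P/ω = 2560×10³ / 1.750 = 1.463e6 N·m.
J = πd⁴/32 = π(0.371)⁴/32 = 1.860×10^-3 m⁴.
τ_max = T·r/J = 1.463e6 × 0.185 / 1.860×10^-3 = 1.459×10^8 Pa.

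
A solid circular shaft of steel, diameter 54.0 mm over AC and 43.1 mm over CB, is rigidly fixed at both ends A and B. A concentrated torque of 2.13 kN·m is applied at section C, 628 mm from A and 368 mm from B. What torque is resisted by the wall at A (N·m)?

Compatibility: T_A·a/J_AC = T_B·b/J_CB with T_A + T_B = T₀.
J_AC = 8.35×10^-7 m⁴, J_CB = 3.39×10^-7 m⁴, so T_A = T₀·(J_AC/a)/((J_AC/a)+(J_CB/b)) = 1258 N·m, T_B = 871.5 N·m.

1260 N·m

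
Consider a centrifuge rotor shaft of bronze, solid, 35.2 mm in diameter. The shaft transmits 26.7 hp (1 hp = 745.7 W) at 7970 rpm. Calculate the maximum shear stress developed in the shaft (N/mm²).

ω = 2π·7970/60 = 834.6 rad/s, so T = P/ω = 26.7×745.7 / 834.6 = 23.86 N·m.
J = πd⁴/32 = π(0.0352)⁴/32 = 1.507×10^-7 m⁴.
τ_max = T·r/J = 23.86 × 0.0176 / 1.507×10^-7 = 2.786×10^6 Pa.

2.79 N/mm²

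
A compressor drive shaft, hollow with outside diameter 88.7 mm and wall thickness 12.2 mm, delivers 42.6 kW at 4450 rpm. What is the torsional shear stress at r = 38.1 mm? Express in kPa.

ω = 2π·4450/60 = 466.0 rad/s, so T = P/ω = 42.6×10³ / 466.0 = 91.42 N·m.
J = π(d_o⁴ − d_i⁴)/32 = π(0.0887⁴ − 0.0643⁴)/32 = 4.399×10^-6 m⁴.
Shear stress varies linearly with radius: τ = T·r/J = 91.42 × 0.0381 / 4.399×10^-6 = 7.918×10^5 Pa.

792 kPa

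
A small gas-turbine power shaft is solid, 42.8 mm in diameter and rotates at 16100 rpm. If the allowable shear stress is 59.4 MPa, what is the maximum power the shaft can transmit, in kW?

J = πd⁴/32 = π(0.0428)⁴/32 = 3.294×10^-7 m⁴.
T_max = τ_allow·J/r = 5.94×10^7 × 3.294×10^-7 / 0.0214 = 914.4 N·m.
ω = 2π·16100/60 = 1686 rad/s, so P_max = T_max·ω = 1.542×10^6 W.

1540 kW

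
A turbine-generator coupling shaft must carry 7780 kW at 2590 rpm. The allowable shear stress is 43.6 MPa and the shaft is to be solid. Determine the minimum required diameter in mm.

ω = 2π·2590/60 = 271.2 rad/s, so T = P/ω = 7780×10³ / 271.2 = 28680 N·m.
For a solid shaft τ_max = 16T/(πd³), so d = (16T/(π τ_allow))^(1/3) = (16·28680/(π·4.36×10^7))^(1/3) = 0.1496 m.

150 mm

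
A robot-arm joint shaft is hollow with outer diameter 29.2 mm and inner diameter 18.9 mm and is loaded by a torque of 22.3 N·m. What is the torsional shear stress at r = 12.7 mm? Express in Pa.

4.81e6 Pa

J = π(d_o⁴ − d_i⁴)/32 = π(0.0292⁴ − 0.0189⁴)/32 = 5.885×10^-8 m⁴.
Shear stress varies linearly with radius: τ = T·r/J = 22.30 × 0.0127 / 5.885×10^-8 = 4.813×10^6 Pa.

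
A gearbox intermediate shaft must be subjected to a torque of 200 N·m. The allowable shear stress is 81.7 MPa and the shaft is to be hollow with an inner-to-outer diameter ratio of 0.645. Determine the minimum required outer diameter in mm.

24.7 mm

For a hollow shaft with d_i/d_o = 0.645: τ_max = 16T/(π d_o³ (1−k⁴)), so d_o = [16T/(π τ_allow (1−k⁴))]^(1/3) = [16·200.0/(π·8.17×10^7·0.8269)]^(1/3) = 0.02470 m.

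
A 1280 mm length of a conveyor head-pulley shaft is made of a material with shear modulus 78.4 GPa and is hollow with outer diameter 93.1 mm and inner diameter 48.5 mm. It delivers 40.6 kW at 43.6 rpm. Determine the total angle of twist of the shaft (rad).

ω = 2π·43.6/60 = 4.566 rad/s, so T = P/ω = 40.6×10³ / 4.566 = 8892 N·m.
J = π(d_o⁴ − d_i⁴)/32 = π(0.0931⁴ − 0.0485⁴)/32 = 6.832×10^-6 m⁴.
θ = T·L/(G·J) = 8892 × 1.28 / (78.4×10⁹ × 6.832×10^-6) = 0.02125 rad.

0.0212 rad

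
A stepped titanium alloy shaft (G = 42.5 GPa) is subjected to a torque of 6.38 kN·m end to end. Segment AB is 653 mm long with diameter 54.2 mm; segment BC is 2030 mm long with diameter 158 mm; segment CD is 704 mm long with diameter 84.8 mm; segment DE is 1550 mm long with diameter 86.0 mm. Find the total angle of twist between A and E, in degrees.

10.6°

J_AB = π(0.0542)⁴/32 = 8.47×10^-7 m⁴; J_BC = π(0.158)⁴/32 = 6.12×10^-5 m⁴; J_CD = π(0.0848)⁴/32 = 5.08×10^-6 m⁴; J_DE = π(0.0860)⁴/32 = 5.37×10^-6 m⁴.
θ = (T/G)·Σ L_i/J_i = (6380/42.5×10⁹)·(0.653/8.47×10^-7 + 2.03/6.12×10^-5 + 0.704/5.08×10^-6 + 1.55/5.37×10^-6) = 0.1848 rad.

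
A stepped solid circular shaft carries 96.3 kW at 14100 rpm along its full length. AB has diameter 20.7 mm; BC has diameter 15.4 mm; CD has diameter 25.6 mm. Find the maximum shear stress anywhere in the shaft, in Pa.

9.09e7 Pa

ω = 2π·14100/60 = 1477 rad/s, so T = P/ω = 96.3×10³ / 1477 = 65.22 N·m.
Under the same torque, τ_max = 16T/(πd³) is largest where d is smallest — segment BC (d = 15.4 mm).
τ_max = 16·65.22/(π·(0.0154)³) = 9.095×10^7 Pa.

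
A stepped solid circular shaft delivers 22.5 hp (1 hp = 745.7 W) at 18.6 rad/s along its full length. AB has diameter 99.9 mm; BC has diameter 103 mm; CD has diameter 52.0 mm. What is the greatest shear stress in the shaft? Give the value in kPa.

32700 kPa

ω = 18.6 rad/s, so T = P/ω = 22.5×745.7 / 18.60 = 902.1 N·m.
Under the same torque, τ_max = 16T/(πd³) is largest where d is smallest — segment CD (d = 52.0 mm).
τ_max = 16·902.1/(π·(0.0520)³) = 3.267×10^7 Pa.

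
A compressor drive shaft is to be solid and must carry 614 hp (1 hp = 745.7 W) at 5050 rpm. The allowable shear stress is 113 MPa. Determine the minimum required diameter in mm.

ω = 2π·5050/60 = 528.8 rad/s, so T = P/ω = 614×745.7 / 528.8 = 865.8 N·m.
For a solid shaft τ_max = 16T/(πd³), so d = (16T/(π τ_allow))^(1/3) = (16·865.8/(π·1.13×10^8))^(1/3) = 0.03392 m.

33.9 mm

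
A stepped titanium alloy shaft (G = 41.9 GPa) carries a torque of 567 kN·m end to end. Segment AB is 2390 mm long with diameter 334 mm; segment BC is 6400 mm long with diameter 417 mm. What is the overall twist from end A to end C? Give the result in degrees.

J_AB = π(0.334)⁴/32 = 1.22×10^-3 m⁴; J_BC = π(0.417)⁴/32 = 2.97×10^-3 m⁴.
θ = (T/G)·Σ L_i/J_i = (567000/41.9×10⁹)·(2.39/1.22×10^-3 + 6.40/2.97×10^-3) = 0.05565 rad.

3.19°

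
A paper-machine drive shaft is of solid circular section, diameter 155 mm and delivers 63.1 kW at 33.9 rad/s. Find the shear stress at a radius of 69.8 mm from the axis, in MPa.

2.29 MPa

ω = 33.9 rad/s, so T = P/ω = 63.1×10³ / 33.90 = 1861 N·m.
J = πd⁴/32 = π(0.155)⁴/32 = 5.667×10^-5 m⁴.
Shear stress varies linearly with radius: τ = T·r/J = 1861 × 0.0698 / 5.667×10^-5 = 2.293×10^6 Pa.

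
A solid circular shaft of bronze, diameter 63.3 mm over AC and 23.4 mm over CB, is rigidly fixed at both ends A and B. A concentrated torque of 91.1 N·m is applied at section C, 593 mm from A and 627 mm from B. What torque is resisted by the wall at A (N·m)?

Compatibility: T_A·a/J_AC = T_B·b/J_CB with T_A + T_B = T₀.
J_AC = 1.58×10^-6 m⁴, J_CB = 2.94×10^-8 m⁴, so T_A = T₀·(J_AC/a)/((J_AC/a)+(J_CB/b)) = 89.52 N·m, T_B = 1.581 N·m.

89.5 N·m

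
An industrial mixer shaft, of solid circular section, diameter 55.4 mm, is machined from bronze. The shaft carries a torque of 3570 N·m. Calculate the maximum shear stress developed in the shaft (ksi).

J = πd⁴/32 = π(0.0554)⁴/32 = 9.248×10^-7 m⁴.
τ_max = T·r/J = 3570 × 0.0277 / 9.248×10^-7 = 1.069×10^8 Pa.

15.5 ksi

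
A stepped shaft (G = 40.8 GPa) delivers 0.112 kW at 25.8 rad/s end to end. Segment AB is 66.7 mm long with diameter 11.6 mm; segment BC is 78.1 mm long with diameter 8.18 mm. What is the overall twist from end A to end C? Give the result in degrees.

1.31°

ω = 25.8 rad/s, so T = P/ω = 0.112×10³ / 25.80 = 4.341 N·m.
J_AB = π(0.0116)⁴/32 = 1.78×10^-9 m⁴; J_BC = π(0.00818)⁴/32 = 4.40×10^-10 m⁴.
θ = (T/G)·Σ L_i/J_i = (4.341/40.8×10⁹)·(0.0667/1.78×10^-9 + 0.0781/4.40×10^-10) = 0.02290 rad.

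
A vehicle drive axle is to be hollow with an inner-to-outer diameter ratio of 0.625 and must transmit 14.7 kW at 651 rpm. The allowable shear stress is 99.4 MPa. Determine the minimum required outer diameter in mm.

ω = 2π·651/60 = 68.17 rad/s, so T = P/ω = 14.7×10³ / 68.17 = 215.6 N·m.
For a hollow shaft with d_i/d_o = 0.625: τ_max = 16T/(π d_o³ (1−k⁴)), so d_o = [16T/(π τ_allow (1−k⁴))]^(1/3) = [16·215.6/(π·9.94×10^7·0.8474)]^(1/3) = 0.02354 m.

23.5 mm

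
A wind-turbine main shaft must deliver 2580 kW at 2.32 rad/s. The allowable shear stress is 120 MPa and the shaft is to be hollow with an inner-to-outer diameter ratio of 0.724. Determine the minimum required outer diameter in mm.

ω = 2.32 rad/s, so T = P/ω = 2580×10³ / 2.320 = 1.112e6 N·m.
For a hollow shaft with d_i/d_o = 0.724: τ_max = 16T/(π d_o³ (1−k⁴)), so d_o = [16T/(π τ_allow (1−k⁴))]^(1/3) = [16·1.112e6/(π·1.20×10^8·0.7252)]^(1/3) = 0.4022 m.

402 mm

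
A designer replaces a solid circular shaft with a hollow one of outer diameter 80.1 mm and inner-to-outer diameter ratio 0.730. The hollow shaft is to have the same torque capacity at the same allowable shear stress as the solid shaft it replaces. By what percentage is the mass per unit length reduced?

Equal τ_max and T ⇒ the solid shaft needs d_s³ = d_o³(1−k⁴), so d_s = 80.1·(1−0.730⁴)^(1/3) = 71.66 mm.
Area ratio A_h/A_s = d_o²(1−k²)/d_s² = (1−k²)/(1−k⁴)^(2/3) = 0.5836.
Mass saving = 1 − 0.5836 = 41.6 %.

41.6 %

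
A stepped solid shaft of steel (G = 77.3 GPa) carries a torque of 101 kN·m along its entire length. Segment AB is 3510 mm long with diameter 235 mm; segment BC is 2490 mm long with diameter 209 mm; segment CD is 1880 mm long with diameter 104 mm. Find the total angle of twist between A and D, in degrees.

J_AB = π(0.235)⁴/32 = 2.99×10^-4 m⁴; J_BC = π(0.209)⁴/32 = 1.87×10^-4 m⁴; J_CD = π(0.104)⁴/32 = 1.15×10^-5 m⁴.
θ = (T/G)·Σ L_i/J_i = (101000/77.3×10⁹)·(3.51/2.99×10^-4 + 2.49/1.87×10^-4 + 1.88/1.15×10^-5) = 0.2466 rad.

14.1°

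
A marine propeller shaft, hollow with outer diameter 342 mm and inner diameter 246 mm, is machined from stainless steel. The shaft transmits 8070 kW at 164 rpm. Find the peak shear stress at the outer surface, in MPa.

81.7 MPa

ω = 2π·164/60 = 17.17 rad/s, so T = P/ω = 8070×10³ / 17.17 = 469900 N·m.
J = π(d_o⁴ − d_i⁴)/32 = π(0.342⁴ − 0.246⁴)/32 = 9.836×10^-4 m⁴.
τ_max = T·r/J = 469900 × 0.171 / 9.836×10^-4 = 8.170×10^7 Pa.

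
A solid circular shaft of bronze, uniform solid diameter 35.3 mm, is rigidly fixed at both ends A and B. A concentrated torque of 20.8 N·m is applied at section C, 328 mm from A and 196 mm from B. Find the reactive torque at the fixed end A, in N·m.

With uniform GJ and both ends fixed, compatibility θ_AC = θ_CB gives T_A·a = T_B·b, together with T_A + T_B = T₀.
T_A = T₀·b/(a+b) = 20.80·196/524.0 = 7.780 N·m; T_B = 13.02 N·m.

7.78 N·m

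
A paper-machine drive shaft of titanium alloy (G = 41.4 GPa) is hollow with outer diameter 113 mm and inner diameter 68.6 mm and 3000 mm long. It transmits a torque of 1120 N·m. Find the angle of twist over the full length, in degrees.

0.336°

J = π(d_o⁴ − d_i⁴)/32 = π(0.113⁴ − 0.0686⁴)/32 = 1.383×10^-5 m⁴.
θ = T·L/(G·J) = 1120 × 3.00 / (41.4×10⁹ × 1.383×10^-5) = 5.867×10^-3 rad.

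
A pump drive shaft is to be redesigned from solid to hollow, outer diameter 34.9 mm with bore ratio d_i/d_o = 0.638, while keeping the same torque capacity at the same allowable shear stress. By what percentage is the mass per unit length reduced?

33.1 %

Equal τ_max and T ⇒ the solid shaft needs d_s³ = d_o³(1−k⁴), so d_s = 34.9·(1−0.638⁴)^(1/3) = 32.86 mm.
Area ratio A_h/A_s = d_o²(1−k²)/d_s² = (1−k²)/(1−k⁴)^(2/3) = 0.6691.
Mass saving = 1 − 0.6691 = 33.1 %.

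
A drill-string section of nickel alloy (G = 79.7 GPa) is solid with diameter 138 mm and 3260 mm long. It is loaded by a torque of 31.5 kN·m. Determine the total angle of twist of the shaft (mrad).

36.2 mrad

J = πd⁴/32 = π(0.138)⁴/32 = 3.561×10^-5 m⁴.
θ = T·L/(G·J) = 31500 × 3.26 / (79.7×10⁹ × 3.561×10^-5) = 0.03619 rad.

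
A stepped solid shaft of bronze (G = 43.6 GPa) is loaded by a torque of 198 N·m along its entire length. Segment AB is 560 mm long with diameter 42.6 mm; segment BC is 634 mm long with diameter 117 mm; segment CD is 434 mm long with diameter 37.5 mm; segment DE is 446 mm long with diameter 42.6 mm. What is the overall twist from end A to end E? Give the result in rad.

0.0244 rad

J_AB = π(0.0426)⁴/32 = 3.23×10^-7 m⁴; J_BC = π(0.117)⁴/32 = 1.84×10^-5 m⁴; J_CD = π(0.0375)⁴/32 = 1.94×10^-7 m⁴; J_DE = π(0.0426)⁴/32 = 3.23×10^-7 m⁴.
θ = (T/G)·Σ L_i/J_i = (198.0/43.6×10⁹)·(0.560/3.23×10^-7 + 0.634/1.84×10^-5 + 0.434/1.94×10^-7 + 0.446/3.23×10^-7) = 0.02444 rad.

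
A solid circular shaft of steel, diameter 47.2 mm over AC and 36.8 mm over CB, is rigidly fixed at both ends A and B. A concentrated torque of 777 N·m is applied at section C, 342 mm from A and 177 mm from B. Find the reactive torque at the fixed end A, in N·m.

Compatibility: T_A·a/J_AC = T_B·b/J_CB with T_A + T_B = T₀.
J_AC = 4.87×10^-7 m⁴, J_CB = 1.80×10^-7 m⁴, so T_A = T₀·(J_AC/a)/((J_AC/a)+(J_CB/b)) = 453.3 N·m, T_B = 323.7 N·m.

453 N·m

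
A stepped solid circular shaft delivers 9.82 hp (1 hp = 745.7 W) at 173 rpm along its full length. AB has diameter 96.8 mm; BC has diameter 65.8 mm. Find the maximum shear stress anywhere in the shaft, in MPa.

7.23 MPa

ω = 2π·173/60 = 18.12 rad/s, so T = P/ω = 9.82×745.7 / 18.12 = 404.2 N·m.
Under the same torque, τ_max = 16T/(πd³) is largest where d is smallest — segment BC (d = 65.8 mm).
τ_max = 16·404.2/(π·(0.0658)³) = 7.226×10^6 Pa.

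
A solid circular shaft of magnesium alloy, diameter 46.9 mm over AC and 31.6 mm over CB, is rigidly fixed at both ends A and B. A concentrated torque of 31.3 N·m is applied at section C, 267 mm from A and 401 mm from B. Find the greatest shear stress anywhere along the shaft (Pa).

Compatibility: T_A·a/J_AC = T_B·b/J_CB with T_A + T_B = T₀.
J_AC = 4.75×10^-7 m⁴, J_CB = 9.79×10^-8 m⁴, so T_A = T₀·(J_AC/a)/((J_AC/a)+(J_CB/b)) = 27.52 N·m, T_B = 3.777 N·m.
τ in each portion: τ_AC = 1.36×10^6 Pa, τ_CB = 6.10×10^5 Pa; maximum is in AC.
τ_max = T_AC·r/J = 27.52·0.0234/4.75×10^-7 = 1.359×10^6 Pa.

1.36e6 Pa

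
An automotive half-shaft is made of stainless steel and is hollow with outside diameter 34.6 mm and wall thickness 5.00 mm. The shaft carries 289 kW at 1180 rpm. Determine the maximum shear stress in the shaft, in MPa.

ω = 2π·1180/60 = 123.6 rad/s, so T = P/ω = 289×10³ / 123.6 = 2339 N·m.
J = π(d_o⁴ − d_i⁴)/32 = π(0.0346⁴ − 0.0246⁴)/32 = 1.047×10^-7 m⁴.
τ_max = T·r/J = 2339 × 0.0173 / 1.047×10^-7 = 3.863×10^8 Pa.

386 MPa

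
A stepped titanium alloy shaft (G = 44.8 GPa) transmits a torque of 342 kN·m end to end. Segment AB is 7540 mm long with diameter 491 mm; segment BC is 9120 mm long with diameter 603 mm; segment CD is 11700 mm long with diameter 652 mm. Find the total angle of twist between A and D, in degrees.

J_AB = π(0.491)⁴/32 = 5.71×10^-3 m⁴; J_BC = π(0.603)⁴/32 = 0.0130 m⁴; J_CD = π(0.652)⁴/32 = 0.0177 m⁴.
θ = (T/G)·Σ L_i/J_i = (342000/44.8×10⁹)·(7.54/5.71×10^-3 + 9.12/0.0130 + 11.7/0.0177) = 0.02049 rad.

1.17°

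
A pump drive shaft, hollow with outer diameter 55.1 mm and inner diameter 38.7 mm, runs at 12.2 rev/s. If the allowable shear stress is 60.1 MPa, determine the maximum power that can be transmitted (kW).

J = π(d_o⁴ − d_i⁴)/32 = π(0.0551⁴ − 0.0387⁴)/32 = 6.847×10^-7 m⁴.
T_max = τ_allow·J/r = 6.01×10^7 × 6.847×10^-7 / 0.0276 = 1494 N·m.
ω = 2π·12.2 = 76.65 rad/s, so P_max = T_max·ω = 1.145×10^5 W.

114 kW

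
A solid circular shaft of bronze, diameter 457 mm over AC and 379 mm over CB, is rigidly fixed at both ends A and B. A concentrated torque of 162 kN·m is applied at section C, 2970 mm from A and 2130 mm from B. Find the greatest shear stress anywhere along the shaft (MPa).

6.02 MPa

Compatibility: T_A·a/J_AC = T_B·b/J_CB with T_A + T_B = T₀.
J_AC = 4.28×10^-3 m⁴, J_CB = 2.03×10^-3 m⁴, so T_A = T₀·(J_AC/a)/((J_AC/a)+(J_CB/b)) = 97610 N·m, T_B = 64390 N·m.
τ in each portion: τ_AC = 5.21×10^6 Pa, τ_CB = 6.02×10^6 Pa; maximum is in CB.
τ_max = T_CB·r/J = 64390·0.190/2.03×10^-3 = 6.023×10^6 Pa.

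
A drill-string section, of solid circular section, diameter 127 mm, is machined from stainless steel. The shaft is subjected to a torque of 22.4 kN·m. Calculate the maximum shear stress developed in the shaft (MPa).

J = πd⁴/32 = π(0.127)⁴/32 = 2.554×10^-5 m⁴.
τ_max = T·r/J = 22400 × 0.0635 / 2.554×10^-5 = 5.569×10^7 Pa.

55.7 MPa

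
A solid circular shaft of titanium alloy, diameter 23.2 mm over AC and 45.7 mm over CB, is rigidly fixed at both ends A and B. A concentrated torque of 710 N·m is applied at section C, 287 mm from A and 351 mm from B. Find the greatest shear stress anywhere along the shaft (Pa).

3.50e7 Pa

Compatibility: T_A·a/J_AC = T_B·b/J_CB with T_A + T_B = T₀.
J_AC = 2.84×10^-8 m⁴, J_CB = 4.28×10^-7 m⁴, so T_A = T₀·(J_AC/a)/((J_AC/a)+(J_CB/b)) = 53.34 N·m, T_B = 656.7 N·m.
τ in each portion: τ_AC = 2.18×10^7 Pa, τ_CB = 3.50×10^7 Pa; maximum is in CB.
τ_max = T_CB·r/J = 656.7·0.0229/4.28×10^-7 = 3.504×10^7 Pa.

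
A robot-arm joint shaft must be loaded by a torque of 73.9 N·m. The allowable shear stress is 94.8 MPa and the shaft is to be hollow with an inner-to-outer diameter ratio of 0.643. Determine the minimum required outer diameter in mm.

16.9 mm

For a hollow shaft with d_i/d_o = 0.643: τ_max = 16T/(π d_o³ (1−k⁴)), so d_o = [16T/(π τ_allow (1−k⁴))]^(1/3) = [16·73.90/(π·9.48×10^7·0.8291)]^(1/3) = 0.01686 m.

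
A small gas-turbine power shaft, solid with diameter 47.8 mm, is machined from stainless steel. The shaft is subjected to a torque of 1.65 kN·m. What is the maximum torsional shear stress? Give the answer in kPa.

J = πd⁴/32 = π(0.0478)⁴/32 = 5.125×10^-7 m⁴.
τ_max = T·r/J = 1650 × 0.0239 / 5.125×10^-7 = 7.694×10^7 Pa.

76900 kPa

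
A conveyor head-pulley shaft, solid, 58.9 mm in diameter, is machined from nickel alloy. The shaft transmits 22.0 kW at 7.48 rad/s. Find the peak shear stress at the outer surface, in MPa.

ω = 7.48 rad/s, so T = P/ω = 22.0×10³ / 7.480 = 2941 N·m.
J = πd⁴/32 = π(0.0589)⁴/32 = 1.182×10^-6 m⁴.
τ_max = T·r/J = 2941 × 0.0295 / 1.182×10^-6 = 7.331×10^7 Pa.

73.3 MPa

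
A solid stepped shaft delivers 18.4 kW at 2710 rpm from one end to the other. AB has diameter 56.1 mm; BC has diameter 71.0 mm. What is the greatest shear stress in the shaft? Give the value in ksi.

0.271 ksi

ω = 2π·2710/60 = 283.8 rad/s, so T = P/ω = 18.4×10³ / 283.8 = 64.84 N·m.
Under the same torque, τ_max = 16T/(πd³) is largest where d is smallest — segment AB (d = 56.1 mm).
τ_max = 16·64.84/(π·(0.0561)³) = 1.870×10^6 Pa.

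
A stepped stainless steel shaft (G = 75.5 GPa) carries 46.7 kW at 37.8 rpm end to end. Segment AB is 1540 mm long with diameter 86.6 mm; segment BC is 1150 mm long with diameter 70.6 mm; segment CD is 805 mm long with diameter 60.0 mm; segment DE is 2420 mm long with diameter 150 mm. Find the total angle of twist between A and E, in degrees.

12.8°

ω = 2π·37.8/60 = 3.958 rad/s, so T = P/ω = 46.7×10³ / 3.958 = 11800 N·m.
J_AB = π(0.0866)⁴/32 = 5.52×10^-6 m⁴; J_BC = π(0.0706)⁴/32 = 2.44×10^-6 m⁴; J_CD = π(0.0600)⁴/32 = 1.27×10^-6 m⁴; J_DE = π(0.150)⁴/32 = 4.97×10^-5 m⁴.
θ = (T/G)·Σ L_i/J_i = (11800/75.5×10⁹)·(1.54/5.52×10^-6 + 1.15/2.44×10^-6 + 0.805/1.27×10^-6 + 2.42/4.97×10^-5) = 0.2237 rad.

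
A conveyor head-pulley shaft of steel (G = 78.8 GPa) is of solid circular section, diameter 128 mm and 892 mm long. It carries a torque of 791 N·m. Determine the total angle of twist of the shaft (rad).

3.40e-4 rad

J = πd⁴/32 = π(0.128)⁴/32 = 2.635×10^-5 m⁴.
θ = T·L/(G·J) = 791.0 × 0.892 / (78.8×10⁹ × 2.635×10^-5) = 3.398×10^-4 rad.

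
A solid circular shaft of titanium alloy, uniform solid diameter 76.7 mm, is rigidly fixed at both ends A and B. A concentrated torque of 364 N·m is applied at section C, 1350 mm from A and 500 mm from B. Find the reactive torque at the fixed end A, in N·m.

98.4 N·m

With uniform GJ and both ends fixed, compatibility θ_AC = θ_CB gives T_A·a = T_B·b, together with T_A + T_B = T₀.
T_A = T₀·b/(a+b) = 364.0·500/1850 = 98.38 N·m; T_B = 265.6 N·m.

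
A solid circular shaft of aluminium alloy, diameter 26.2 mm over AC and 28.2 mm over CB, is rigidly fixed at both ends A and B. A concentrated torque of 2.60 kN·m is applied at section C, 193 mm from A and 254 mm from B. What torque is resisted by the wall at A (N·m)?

1290 N·m

Compatibility: T_A·a/J_AC = T_B·b/J_CB with T_A + T_B = T₀.
J_AC = 4.63×10^-8 m⁴, J_CB = 6.21×10^-8 m⁴, so T_A = T₀·(J_AC/a)/((J_AC/a)+(J_CB/b)) = 1287 N·m, T_B = 1313 N·m.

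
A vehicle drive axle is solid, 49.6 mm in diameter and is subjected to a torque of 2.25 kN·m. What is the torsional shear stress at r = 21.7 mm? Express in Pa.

8.22e7 Pa

J = πd⁴/32 = π(0.0496)⁴/32 = 5.942×10^-7 m⁴.
Shear stress varies linearly with radius: τ = T·r/J = 2250 × 0.0217 / 5.942×10^-7 = 8.217×10^7 Pa.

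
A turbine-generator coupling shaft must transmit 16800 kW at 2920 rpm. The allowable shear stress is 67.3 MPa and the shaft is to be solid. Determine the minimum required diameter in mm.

161 mm

ω = 2π·2920/60 = 305.8 rad/s, so T = P/ω = 16800×10³ / 305.8 = 54940 N·m.
For a solid shaft τ_max = 16T/(πd³), so d = (16T/(π τ_allow))^(1/3) = (16·54940/(π·6.73×10^7))^(1/3) = 0.1608 m.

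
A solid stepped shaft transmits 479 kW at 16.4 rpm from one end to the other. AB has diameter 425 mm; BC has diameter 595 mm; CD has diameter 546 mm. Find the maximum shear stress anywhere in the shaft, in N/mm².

18.5 N/mm²

ω = 2π·16.4/60 = 1.717 rad/s, so T = P/ω = 479×10³ / 1.717 = 278900 N·m.
Under the same torque, τ_max = 16T/(πd³) is largest where d is smallest — segment AB (d = 425 mm).
τ_max = 16·278900/(π·(0.425)³) = 1.850×10^7 Pa.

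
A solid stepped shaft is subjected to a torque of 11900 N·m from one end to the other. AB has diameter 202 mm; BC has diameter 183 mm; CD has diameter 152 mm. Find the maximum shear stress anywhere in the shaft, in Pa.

1.73e7 Pa

Under the same torque, τ_max = 16T/(πd³) is largest where d is smallest — segment CD (d = 152 mm).
τ_max = 16·11900/(π·(0.152)³) = 1.726×10^7 Pa.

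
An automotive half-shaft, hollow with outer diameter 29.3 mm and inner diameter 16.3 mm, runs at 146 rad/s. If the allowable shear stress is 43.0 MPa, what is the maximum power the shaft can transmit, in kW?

28.0 kW

J = π(d_o⁴ − d_i⁴)/32 = π(0.0293⁴ − 0.0163⁴)/32 = 6.543×10^-8 m⁴.
T_max = τ_allow·J/r = 4.30×10^7 × 6.543×10^-8 / 0.0146 = 192.0 N·m.
ω = 146 rad/s, so P_max = T_max·ω = 2.804×10^4 W.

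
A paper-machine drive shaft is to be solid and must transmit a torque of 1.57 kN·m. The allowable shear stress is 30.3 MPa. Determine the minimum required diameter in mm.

For a solid shaft τ_max = 16T/(πd³), so d = (16T/(π τ_allow))^(1/3) = (16·1570/(π·3.03×10^7))^(1/3) = 0.06414 m.

64.1 mm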